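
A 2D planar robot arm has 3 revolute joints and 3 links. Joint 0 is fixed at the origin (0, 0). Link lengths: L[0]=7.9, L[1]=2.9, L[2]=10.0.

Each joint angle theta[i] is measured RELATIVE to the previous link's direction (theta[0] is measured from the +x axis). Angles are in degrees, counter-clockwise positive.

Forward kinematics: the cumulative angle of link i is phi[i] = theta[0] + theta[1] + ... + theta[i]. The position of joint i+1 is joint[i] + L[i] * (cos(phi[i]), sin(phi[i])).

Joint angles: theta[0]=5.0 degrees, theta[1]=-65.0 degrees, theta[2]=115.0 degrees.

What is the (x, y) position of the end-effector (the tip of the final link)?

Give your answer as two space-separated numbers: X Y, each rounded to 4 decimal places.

joint[0] = (0.0000, 0.0000)  (base)
link 0: phi[0] = 5 = 5 deg
  cos(5 deg) = 0.9962, sin(5 deg) = 0.0872
  joint[1] = (0.0000, 0.0000) + 7.9 * (0.9962, 0.0872) = (0.0000 + 7.8699, 0.0000 + 0.6885) = (7.8699, 0.6885)
link 1: phi[1] = 5 + -65 = -60 deg
  cos(-60 deg) = 0.5000, sin(-60 deg) = -0.8660
  joint[2] = (7.8699, 0.6885) + 2.9 * (0.5000, -0.8660) = (7.8699 + 1.4500, 0.6885 + -2.5115) = (9.3199, -1.8229)
link 2: phi[2] = 5 + -65 + 115 = 55 deg
  cos(55 deg) = 0.5736, sin(55 deg) = 0.8192
  joint[3] = (9.3199, -1.8229) + 10 * (0.5736, 0.8192) = (9.3199 + 5.7358, -1.8229 + 8.1915) = (15.0557, 6.3686)
End effector: (15.0557, 6.3686)

Answer: 15.0557 6.3686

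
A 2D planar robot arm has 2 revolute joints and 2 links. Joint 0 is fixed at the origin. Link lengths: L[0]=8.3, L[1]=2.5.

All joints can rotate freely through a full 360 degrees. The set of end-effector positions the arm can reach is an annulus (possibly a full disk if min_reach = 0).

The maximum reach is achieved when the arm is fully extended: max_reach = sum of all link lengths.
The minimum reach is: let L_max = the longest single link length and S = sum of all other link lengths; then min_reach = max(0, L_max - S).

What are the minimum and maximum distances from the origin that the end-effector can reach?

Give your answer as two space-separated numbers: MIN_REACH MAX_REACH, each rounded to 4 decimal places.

Answer: 5.8000 10.8000

Derivation:
Link lengths: [8.3, 2.5]
max_reach = 8.3 + 2.5 = 10.8
L_max = max([8.3, 2.5]) = 8.3
S (sum of others) = 10.8 - 8.3 = 2.5
min_reach = max(0, 8.3 - 2.5) = max(0, 5.8) = 5.8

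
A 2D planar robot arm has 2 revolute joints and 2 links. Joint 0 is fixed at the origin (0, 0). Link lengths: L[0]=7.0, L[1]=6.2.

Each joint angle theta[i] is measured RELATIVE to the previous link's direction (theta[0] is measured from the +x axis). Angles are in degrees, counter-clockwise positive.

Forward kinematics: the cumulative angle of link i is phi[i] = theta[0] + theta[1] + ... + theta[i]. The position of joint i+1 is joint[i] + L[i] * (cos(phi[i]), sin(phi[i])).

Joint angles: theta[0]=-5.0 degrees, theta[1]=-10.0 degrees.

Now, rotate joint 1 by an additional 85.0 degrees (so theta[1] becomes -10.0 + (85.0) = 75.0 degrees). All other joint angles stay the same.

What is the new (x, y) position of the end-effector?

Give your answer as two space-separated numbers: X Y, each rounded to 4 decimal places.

joint[0] = (0.0000, 0.0000)  (base)
link 0: phi[0] = -5 = -5 deg
  cos(-5 deg) = 0.9962, sin(-5 deg) = -0.0872
  joint[1] = (0.0000, 0.0000) + 7 * (0.9962, -0.0872) = (0.0000 + 6.9734, 0.0000 + -0.6101) = (6.9734, -0.6101)
link 1: phi[1] = -5 + 75 = 70 deg
  cos(70 deg) = 0.3420, sin(70 deg) = 0.9397
  joint[2] = (6.9734, -0.6101) + 6.2 * (0.3420, 0.9397) = (6.9734 + 2.1205, -0.6101 + 5.8261) = (9.0939, 5.2160)
End effector: (9.0939, 5.2160)

Answer: 9.0939 5.2160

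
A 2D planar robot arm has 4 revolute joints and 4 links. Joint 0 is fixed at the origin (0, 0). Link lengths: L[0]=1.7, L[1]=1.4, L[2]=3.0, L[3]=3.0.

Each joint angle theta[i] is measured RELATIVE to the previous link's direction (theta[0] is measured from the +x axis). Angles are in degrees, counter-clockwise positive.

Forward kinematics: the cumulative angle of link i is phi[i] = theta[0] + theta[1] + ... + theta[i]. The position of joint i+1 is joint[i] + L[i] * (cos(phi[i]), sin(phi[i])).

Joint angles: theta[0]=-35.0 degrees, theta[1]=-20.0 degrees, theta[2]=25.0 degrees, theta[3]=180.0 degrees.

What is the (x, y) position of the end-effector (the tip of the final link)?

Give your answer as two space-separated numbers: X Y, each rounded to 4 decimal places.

Answer: 2.1956 -2.1219

Derivation:
joint[0] = (0.0000, 0.0000)  (base)
link 0: phi[0] = -35 = -35 deg
  cos(-35 deg) = 0.8192, sin(-35 deg) = -0.5736
  joint[1] = (0.0000, 0.0000) + 1.7 * (0.8192, -0.5736) = (0.0000 + 1.3926, 0.0000 + -0.9751) = (1.3926, -0.9751)
link 1: phi[1] = -35 + -20 = -55 deg
  cos(-55 deg) = 0.5736, sin(-55 deg) = -0.8192
  joint[2] = (1.3926, -0.9751) + 1.4 * (0.5736, -0.8192) = (1.3926 + 0.8030, -0.9751 + -1.1468) = (2.1956, -2.1219)
link 2: phi[2] = -35 + -20 + 25 = -30 deg
  cos(-30 deg) = 0.8660, sin(-30 deg) = -0.5000
  joint[3] = (2.1956, -2.1219) + 3 * (0.8660, -0.5000) = (2.1956 + 2.5981, -2.1219 + -1.5000) = (4.7936, -3.6219)
link 3: phi[3] = -35 + -20 + 25 + 180 = 150 deg
  cos(150 deg) = -0.8660, sin(150 deg) = 0.5000
  joint[4] = (4.7936, -3.6219) + 3 * (-0.8660, 0.5000) = (4.7936 + -2.5981, -3.6219 + 1.5000) = (2.1956, -2.1219)
End effector: (2.1956, -2.1219)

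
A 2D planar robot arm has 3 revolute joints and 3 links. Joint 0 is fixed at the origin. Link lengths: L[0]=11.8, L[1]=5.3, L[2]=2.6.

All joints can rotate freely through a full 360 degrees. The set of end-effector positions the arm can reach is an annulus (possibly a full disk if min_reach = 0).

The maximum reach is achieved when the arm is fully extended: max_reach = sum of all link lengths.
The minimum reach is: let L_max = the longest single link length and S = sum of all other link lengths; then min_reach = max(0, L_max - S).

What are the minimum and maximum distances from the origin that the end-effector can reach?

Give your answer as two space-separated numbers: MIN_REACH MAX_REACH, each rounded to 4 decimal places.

Answer: 3.9000 19.7000

Derivation:
Link lengths: [11.8, 5.3, 2.6]
max_reach = 11.8 + 5.3 + 2.6 = 19.7
L_max = max([11.8, 5.3, 2.6]) = 11.8
S (sum of others) = 19.7 - 11.8 = 7.9
min_reach = max(0, 11.8 - 7.9) = max(0, 3.9) = 3.9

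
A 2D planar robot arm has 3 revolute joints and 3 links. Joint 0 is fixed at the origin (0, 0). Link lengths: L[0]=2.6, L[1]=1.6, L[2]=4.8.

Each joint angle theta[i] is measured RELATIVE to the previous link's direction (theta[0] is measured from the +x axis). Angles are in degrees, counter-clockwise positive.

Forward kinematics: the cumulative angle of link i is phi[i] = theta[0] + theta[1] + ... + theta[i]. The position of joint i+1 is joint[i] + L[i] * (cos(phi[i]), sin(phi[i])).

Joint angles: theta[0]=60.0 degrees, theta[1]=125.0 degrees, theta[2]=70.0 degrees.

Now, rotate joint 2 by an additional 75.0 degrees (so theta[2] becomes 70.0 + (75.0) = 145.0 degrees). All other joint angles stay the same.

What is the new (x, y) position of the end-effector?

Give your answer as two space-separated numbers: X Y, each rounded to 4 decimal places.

joint[0] = (0.0000, 0.0000)  (base)
link 0: phi[0] = 60 = 60 deg
  cos(60 deg) = 0.5000, sin(60 deg) = 0.8660
  joint[1] = (0.0000, 0.0000) + 2.6 * (0.5000, 0.8660) = (0.0000 + 1.3000, 0.0000 + 2.2517) = (1.3000, 2.2517)
link 1: phi[1] = 60 + 125 = 185 deg
  cos(185 deg) = -0.9962, sin(185 deg) = -0.0872
  joint[2] = (1.3000, 2.2517) + 1.6 * (-0.9962, -0.0872) = (1.3000 + -1.5939, 2.2517 + -0.1394) = (-0.2939, 2.1122)
link 2: phi[2] = 60 + 125 + 145 = 330 deg
  cos(330 deg) = 0.8660, sin(330 deg) = -0.5000
  joint[3] = (-0.2939, 2.1122) + 4.8 * (0.8660, -0.5000) = (-0.2939 + 4.1569, 2.1122 + -2.4000) = (3.8630, -0.2878)
End effector: (3.8630, -0.2878)

Answer: 3.8630 -0.2878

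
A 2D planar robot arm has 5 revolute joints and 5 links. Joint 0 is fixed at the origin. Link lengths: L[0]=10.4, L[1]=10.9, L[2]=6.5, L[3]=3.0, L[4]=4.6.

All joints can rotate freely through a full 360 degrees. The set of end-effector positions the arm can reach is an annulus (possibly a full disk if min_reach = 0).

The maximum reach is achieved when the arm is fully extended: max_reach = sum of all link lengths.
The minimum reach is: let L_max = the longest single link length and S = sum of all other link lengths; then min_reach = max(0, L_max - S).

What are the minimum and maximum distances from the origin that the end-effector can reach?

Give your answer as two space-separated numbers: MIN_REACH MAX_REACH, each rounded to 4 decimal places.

Answer: 0.0000 35.4000

Derivation:
Link lengths: [10.4, 10.9, 6.5, 3.0, 4.6]
max_reach = 10.4 + 10.9 + 6.5 + 3 + 4.6 = 35.4
L_max = max([10.4, 10.9, 6.5, 3.0, 4.6]) = 10.9
S (sum of others) = 35.4 - 10.9 = 24.5
min_reach = max(0, 10.9 - 24.5) = max(0, -13.6) = 0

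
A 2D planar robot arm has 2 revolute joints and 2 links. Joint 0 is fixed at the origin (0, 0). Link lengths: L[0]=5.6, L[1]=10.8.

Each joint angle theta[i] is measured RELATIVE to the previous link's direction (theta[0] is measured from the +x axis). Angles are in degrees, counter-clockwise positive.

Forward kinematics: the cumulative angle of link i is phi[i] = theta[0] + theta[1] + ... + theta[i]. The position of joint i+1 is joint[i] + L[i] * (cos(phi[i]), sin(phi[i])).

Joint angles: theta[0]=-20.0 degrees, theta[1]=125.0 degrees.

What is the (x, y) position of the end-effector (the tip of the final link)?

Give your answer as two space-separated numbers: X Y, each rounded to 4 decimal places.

Answer: 2.4670 8.5167

Derivation:
joint[0] = (0.0000, 0.0000)  (base)
link 0: phi[0] = -20 = -20 deg
  cos(-20 deg) = 0.9397, sin(-20 deg) = -0.3420
  joint[1] = (0.0000, 0.0000) + 5.6 * (0.9397, -0.3420) = (0.0000 + 5.2623, 0.0000 + -1.9153) = (5.2623, -1.9153)
link 1: phi[1] = -20 + 125 = 105 deg
  cos(105 deg) = -0.2588, sin(105 deg) = 0.9659
  joint[2] = (5.2623, -1.9153) + 10.8 * (-0.2588, 0.9659) = (5.2623 + -2.7952, -1.9153 + 10.4320) = (2.4670, 8.5167)
End effector: (2.4670, 8.5167)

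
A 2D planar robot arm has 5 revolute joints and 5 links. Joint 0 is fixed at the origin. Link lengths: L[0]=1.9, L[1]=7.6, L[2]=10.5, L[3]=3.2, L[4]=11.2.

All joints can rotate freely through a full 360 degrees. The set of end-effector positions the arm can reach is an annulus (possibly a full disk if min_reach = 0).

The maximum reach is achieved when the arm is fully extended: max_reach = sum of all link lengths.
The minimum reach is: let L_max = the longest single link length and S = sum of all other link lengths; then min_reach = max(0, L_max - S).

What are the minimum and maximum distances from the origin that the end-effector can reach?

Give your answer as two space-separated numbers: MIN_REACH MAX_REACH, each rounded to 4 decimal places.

Link lengths: [1.9, 7.6, 10.5, 3.2, 11.2]
max_reach = 1.9 + 7.6 + 10.5 + 3.2 + 11.2 = 34.4
L_max = max([1.9, 7.6, 10.5, 3.2, 11.2]) = 11.2
S (sum of others) = 34.4 - 11.2 = 23.2
min_reach = max(0, 11.2 - 23.2) = max(0, -12) = 0

Answer: 0.0000 34.4000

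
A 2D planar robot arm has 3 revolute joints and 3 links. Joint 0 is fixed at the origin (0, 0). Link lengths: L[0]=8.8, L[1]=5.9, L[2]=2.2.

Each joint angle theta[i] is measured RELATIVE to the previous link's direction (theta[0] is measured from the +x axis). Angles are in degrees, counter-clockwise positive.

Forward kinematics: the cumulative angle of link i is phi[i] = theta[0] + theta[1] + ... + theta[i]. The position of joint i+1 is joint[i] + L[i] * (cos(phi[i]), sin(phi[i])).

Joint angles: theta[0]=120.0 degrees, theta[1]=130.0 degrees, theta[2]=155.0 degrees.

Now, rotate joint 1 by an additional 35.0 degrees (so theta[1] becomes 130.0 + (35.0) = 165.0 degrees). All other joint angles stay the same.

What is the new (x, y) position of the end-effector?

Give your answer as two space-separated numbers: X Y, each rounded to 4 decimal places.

joint[0] = (0.0000, 0.0000)  (base)
link 0: phi[0] = 120 = 120 deg
  cos(120 deg) = -0.5000, sin(120 deg) = 0.8660
  joint[1] = (0.0000, 0.0000) + 8.8 * (-0.5000, 0.8660) = (0.0000 + -4.4000, 0.0000 + 7.6210) = (-4.4000, 7.6210)
link 1: phi[1] = 120 + 165 = 285 deg
  cos(285 deg) = 0.2588, sin(285 deg) = -0.9659
  joint[2] = (-4.4000, 7.6210) + 5.9 * (0.2588, -0.9659) = (-4.4000 + 1.5270, 7.6210 + -5.6990) = (-2.8730, 1.9221)
link 2: phi[2] = 120 + 165 + 155 = 440 deg
  cos(440 deg) = 0.1736, sin(440 deg) = 0.9848
  joint[3] = (-2.8730, 1.9221) + 2.2 * (0.1736, 0.9848) = (-2.8730 + 0.3820, 1.9221 + 2.1666) = (-2.4909, 4.0886)
End effector: (-2.4909, 4.0886)

Answer: -2.4909 4.0886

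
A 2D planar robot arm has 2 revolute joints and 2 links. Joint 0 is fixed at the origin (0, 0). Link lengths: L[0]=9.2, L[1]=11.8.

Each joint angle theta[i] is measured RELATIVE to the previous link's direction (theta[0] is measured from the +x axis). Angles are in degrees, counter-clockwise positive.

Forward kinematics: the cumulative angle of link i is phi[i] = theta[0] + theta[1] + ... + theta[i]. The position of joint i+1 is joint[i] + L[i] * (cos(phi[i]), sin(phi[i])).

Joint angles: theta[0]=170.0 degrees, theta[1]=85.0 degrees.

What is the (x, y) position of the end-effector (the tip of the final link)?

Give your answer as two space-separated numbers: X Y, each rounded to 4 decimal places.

Answer: -12.1143 -9.8004

Derivation:
joint[0] = (0.0000, 0.0000)  (base)
link 0: phi[0] = 170 = 170 deg
  cos(170 deg) = -0.9848, sin(170 deg) = 0.1736
  joint[1] = (0.0000, 0.0000) + 9.2 * (-0.9848, 0.1736) = (0.0000 + -9.0602, 0.0000 + 1.5976) = (-9.0602, 1.5976)
link 1: phi[1] = 170 + 85 = 255 deg
  cos(255 deg) = -0.2588, sin(255 deg) = -0.9659
  joint[2] = (-9.0602, 1.5976) + 11.8 * (-0.2588, -0.9659) = (-9.0602 + -3.0541, 1.5976 + -11.3979) = (-12.1143, -9.8004)
End effector: (-12.1143, -9.8004)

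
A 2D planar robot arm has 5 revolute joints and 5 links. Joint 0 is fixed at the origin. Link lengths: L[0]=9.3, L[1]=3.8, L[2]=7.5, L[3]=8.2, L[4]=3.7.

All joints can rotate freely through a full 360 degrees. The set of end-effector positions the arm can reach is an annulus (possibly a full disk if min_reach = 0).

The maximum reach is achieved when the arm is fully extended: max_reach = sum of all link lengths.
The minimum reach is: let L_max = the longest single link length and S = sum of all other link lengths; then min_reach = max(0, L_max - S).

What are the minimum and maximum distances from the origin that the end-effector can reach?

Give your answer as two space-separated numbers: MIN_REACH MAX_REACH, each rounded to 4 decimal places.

Answer: 0.0000 32.5000

Derivation:
Link lengths: [9.3, 3.8, 7.5, 8.2, 3.7]
max_reach = 9.3 + 3.8 + 7.5 + 8.2 + 3.7 = 32.5
L_max = max([9.3, 3.8, 7.5, 8.2, 3.7]) = 9.3
S (sum of others) = 32.5 - 9.3 = 23.2
min_reach = max(0, 9.3 - 23.2) = max(0, -13.9) = 0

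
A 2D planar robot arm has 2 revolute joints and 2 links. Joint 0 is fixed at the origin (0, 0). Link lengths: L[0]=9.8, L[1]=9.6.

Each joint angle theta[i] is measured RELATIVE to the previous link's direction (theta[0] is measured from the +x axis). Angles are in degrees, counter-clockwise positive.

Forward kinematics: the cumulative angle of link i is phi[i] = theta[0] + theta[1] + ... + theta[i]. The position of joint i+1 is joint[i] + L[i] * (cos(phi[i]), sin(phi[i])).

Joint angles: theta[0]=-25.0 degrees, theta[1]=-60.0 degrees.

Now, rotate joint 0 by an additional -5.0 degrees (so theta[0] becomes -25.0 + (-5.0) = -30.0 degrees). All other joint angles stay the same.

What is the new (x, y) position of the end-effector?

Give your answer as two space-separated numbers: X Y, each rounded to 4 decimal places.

joint[0] = (0.0000, 0.0000)  (base)
link 0: phi[0] = -30 = -30 deg
  cos(-30 deg) = 0.8660, sin(-30 deg) = -0.5000
  joint[1] = (0.0000, 0.0000) + 9.8 * (0.8660, -0.5000) = (0.0000 + 8.4870, 0.0000 + -4.9000) = (8.4870, -4.9000)
link 1: phi[1] = -30 + -60 = -90 deg
  cos(-90 deg) = 0.0000, sin(-90 deg) = -1.0000
  joint[2] = (8.4870, -4.9000) + 9.6 * (0.0000, -1.0000) = (8.4870 + 0.0000, -4.9000 + -9.6000) = (8.4870, -14.5000)
End effector: (8.4870, -14.5000)

Answer: 8.4870 -14.5000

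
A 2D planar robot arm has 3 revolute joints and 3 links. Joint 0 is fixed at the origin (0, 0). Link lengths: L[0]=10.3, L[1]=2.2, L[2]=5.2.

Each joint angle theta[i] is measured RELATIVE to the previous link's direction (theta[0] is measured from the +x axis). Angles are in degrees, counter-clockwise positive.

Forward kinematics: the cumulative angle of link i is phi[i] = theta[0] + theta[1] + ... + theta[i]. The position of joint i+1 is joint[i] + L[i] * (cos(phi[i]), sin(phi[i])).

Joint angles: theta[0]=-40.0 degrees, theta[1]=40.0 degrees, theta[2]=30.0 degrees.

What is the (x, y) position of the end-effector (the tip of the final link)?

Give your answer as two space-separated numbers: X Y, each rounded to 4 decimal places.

Answer: 14.5936 -4.0207

Derivation:
joint[0] = (0.0000, 0.0000)  (base)
link 0: phi[0] = -40 = -40 deg
  cos(-40 deg) = 0.7660, sin(-40 deg) = -0.6428
  joint[1] = (0.0000, 0.0000) + 10.3 * (0.7660, -0.6428) = (0.0000 + 7.8903, 0.0000 + -6.6207) = (7.8903, -6.6207)
link 1: phi[1] = -40 + 40 = 0 deg
  cos(0 deg) = 1.0000, sin(0 deg) = 0.0000
  joint[2] = (7.8903, -6.6207) + 2.2 * (1.0000, 0.0000) = (7.8903 + 2.2000, -6.6207 + 0.0000) = (10.0903, -6.6207)
link 2: phi[2] = -40 + 40 + 30 = 30 deg
  cos(30 deg) = 0.8660, sin(30 deg) = 0.5000
  joint[3] = (10.0903, -6.6207) + 5.2 * (0.8660, 0.5000) = (10.0903 + 4.5033, -6.6207 + 2.6000) = (14.5936, -4.0207)
End effector: (14.5936, -4.0207)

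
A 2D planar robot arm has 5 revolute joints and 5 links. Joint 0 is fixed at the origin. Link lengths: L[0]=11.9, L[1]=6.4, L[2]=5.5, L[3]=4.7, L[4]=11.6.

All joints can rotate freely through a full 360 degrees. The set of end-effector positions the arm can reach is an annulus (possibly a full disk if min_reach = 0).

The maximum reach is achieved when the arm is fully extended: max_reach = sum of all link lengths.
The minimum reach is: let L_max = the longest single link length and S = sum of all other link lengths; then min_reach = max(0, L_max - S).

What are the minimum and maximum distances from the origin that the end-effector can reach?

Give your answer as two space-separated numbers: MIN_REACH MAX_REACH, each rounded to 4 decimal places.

Answer: 0.0000 40.1000

Derivation:
Link lengths: [11.9, 6.4, 5.5, 4.7, 11.6]
max_reach = 11.9 + 6.4 + 5.5 + 4.7 + 11.6 = 40.1
L_max = max([11.9, 6.4, 5.5, 4.7, 11.6]) = 11.9
S (sum of others) = 40.1 - 11.9 = 28.2
min_reach = max(0, 11.9 - 28.2) = max(0, -16.3) = 0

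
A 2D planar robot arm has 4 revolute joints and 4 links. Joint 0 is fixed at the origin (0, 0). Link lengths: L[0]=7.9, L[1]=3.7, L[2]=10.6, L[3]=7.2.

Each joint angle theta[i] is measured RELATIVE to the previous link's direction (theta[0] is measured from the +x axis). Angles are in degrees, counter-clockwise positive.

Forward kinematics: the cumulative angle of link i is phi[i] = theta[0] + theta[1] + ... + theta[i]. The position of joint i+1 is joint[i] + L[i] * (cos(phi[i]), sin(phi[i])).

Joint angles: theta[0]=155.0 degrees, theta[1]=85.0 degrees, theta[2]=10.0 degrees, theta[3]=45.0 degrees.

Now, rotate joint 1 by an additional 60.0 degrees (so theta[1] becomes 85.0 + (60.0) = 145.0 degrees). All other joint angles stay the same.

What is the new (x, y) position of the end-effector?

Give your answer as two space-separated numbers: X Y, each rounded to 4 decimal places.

joint[0] = (0.0000, 0.0000)  (base)
link 0: phi[0] = 155 = 155 deg
  cos(155 deg) = -0.9063, sin(155 deg) = 0.4226
  joint[1] = (0.0000, 0.0000) + 7.9 * (-0.9063, 0.4226) = (0.0000 + -7.1598, 0.0000 + 3.3387) = (-7.1598, 3.3387)
link 1: phi[1] = 155 + 145 = 300 deg
  cos(300 deg) = 0.5000, sin(300 deg) = -0.8660
  joint[2] = (-7.1598, 3.3387) + 3.7 * (0.5000, -0.8660) = (-7.1598 + 1.8500, 3.3387 + -3.2043) = (-5.3098, 0.1344)
link 2: phi[2] = 155 + 145 + 10 = 310 deg
  cos(310 deg) = 0.6428, sin(310 deg) = -0.7660
  joint[3] = (-5.3098, 0.1344) + 10.6 * (0.6428, -0.7660) = (-5.3098 + 6.8135, 0.1344 + -8.1201) = (1.5037, -7.9857)
link 3: phi[3] = 155 + 145 + 10 + 45 = 355 deg
  cos(355 deg) = 0.9962, sin(355 deg) = -0.0872
  joint[4] = (1.5037, -7.9857) + 7.2 * (0.9962, -0.0872) = (1.5037 + 7.1726, -7.9857 + -0.6275) = (8.6763, -8.6132)
End effector: (8.6763, -8.6132)

Answer: 8.6763 -8.6132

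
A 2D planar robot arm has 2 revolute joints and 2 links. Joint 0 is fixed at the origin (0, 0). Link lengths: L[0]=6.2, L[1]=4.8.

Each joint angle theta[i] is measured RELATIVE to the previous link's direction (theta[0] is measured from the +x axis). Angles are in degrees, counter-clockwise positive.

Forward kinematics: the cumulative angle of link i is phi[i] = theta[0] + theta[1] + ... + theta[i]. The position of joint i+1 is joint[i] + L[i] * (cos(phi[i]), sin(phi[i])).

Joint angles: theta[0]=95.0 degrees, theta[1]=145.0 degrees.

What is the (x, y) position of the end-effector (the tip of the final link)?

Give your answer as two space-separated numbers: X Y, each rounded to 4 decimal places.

Answer: -2.9404 2.0195

Derivation:
joint[0] = (0.0000, 0.0000)  (base)
link 0: phi[0] = 95 = 95 deg
  cos(95 deg) = -0.0872, sin(95 deg) = 0.9962
  joint[1] = (0.0000, 0.0000) + 6.2 * (-0.0872, 0.9962) = (0.0000 + -0.5404, 0.0000 + 6.1764) = (-0.5404, 6.1764)
link 1: phi[1] = 95 + 145 = 240 deg
  cos(240 deg) = -0.5000, sin(240 deg) = -0.8660
  joint[2] = (-0.5404, 6.1764) + 4.8 * (-0.5000, -0.8660) = (-0.5404 + -2.4000, 6.1764 + -4.1569) = (-2.9404, 2.0195)
End effector: (-2.9404, 2.0195)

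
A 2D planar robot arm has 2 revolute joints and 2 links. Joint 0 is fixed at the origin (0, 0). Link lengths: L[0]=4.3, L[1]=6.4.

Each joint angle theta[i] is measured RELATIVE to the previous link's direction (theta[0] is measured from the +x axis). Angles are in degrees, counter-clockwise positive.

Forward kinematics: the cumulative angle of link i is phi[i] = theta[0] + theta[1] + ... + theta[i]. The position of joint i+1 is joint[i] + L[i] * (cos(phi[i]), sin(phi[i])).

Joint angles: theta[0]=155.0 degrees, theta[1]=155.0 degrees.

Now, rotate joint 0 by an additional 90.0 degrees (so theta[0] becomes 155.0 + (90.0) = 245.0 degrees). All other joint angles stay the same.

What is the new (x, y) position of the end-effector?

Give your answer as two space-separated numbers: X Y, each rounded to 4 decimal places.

Answer: 3.0854 0.2167

Derivation:
joint[0] = (0.0000, 0.0000)  (base)
link 0: phi[0] = 245 = 245 deg
  cos(245 deg) = -0.4226, sin(245 deg) = -0.9063
  joint[1] = (0.0000, 0.0000) + 4.3 * (-0.4226, -0.9063) = (0.0000 + -1.8173, 0.0000 + -3.8971) = (-1.8173, -3.8971)
link 1: phi[1] = 245 + 155 = 400 deg
  cos(400 deg) = 0.7660, sin(400 deg) = 0.6428
  joint[2] = (-1.8173, -3.8971) + 6.4 * (0.7660, 0.6428) = (-1.8173 + 4.9027, -3.8971 + 4.1138) = (3.0854, 0.2167)
End effector: (3.0854, 0.2167)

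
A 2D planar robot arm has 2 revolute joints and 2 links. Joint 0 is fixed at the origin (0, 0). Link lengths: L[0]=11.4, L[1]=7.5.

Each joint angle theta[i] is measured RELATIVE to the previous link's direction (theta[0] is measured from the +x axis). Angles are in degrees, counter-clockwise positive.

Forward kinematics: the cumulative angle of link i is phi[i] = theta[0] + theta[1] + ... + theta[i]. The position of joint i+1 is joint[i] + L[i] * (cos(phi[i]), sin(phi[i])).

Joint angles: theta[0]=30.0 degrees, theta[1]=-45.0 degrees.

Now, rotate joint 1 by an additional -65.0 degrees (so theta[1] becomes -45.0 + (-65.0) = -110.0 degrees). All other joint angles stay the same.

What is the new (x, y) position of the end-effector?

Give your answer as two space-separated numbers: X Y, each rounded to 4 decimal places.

Answer: 11.1751 -1.6861

Derivation:
joint[0] = (0.0000, 0.0000)  (base)
link 0: phi[0] = 30 = 30 deg
  cos(30 deg) = 0.8660, sin(30 deg) = 0.5000
  joint[1] = (0.0000, 0.0000) + 11.4 * (0.8660, 0.5000) = (0.0000 + 9.8727, 0.0000 + 5.7000) = (9.8727, 5.7000)
link 1: phi[1] = 30 + -110 = -80 deg
  cos(-80 deg) = 0.1736, sin(-80 deg) = -0.9848
  joint[2] = (9.8727, 5.7000) + 7.5 * (0.1736, -0.9848) = (9.8727 + 1.3024, 5.7000 + -7.3861) = (11.1751, -1.6861)
End effector: (11.1751, -1.6861)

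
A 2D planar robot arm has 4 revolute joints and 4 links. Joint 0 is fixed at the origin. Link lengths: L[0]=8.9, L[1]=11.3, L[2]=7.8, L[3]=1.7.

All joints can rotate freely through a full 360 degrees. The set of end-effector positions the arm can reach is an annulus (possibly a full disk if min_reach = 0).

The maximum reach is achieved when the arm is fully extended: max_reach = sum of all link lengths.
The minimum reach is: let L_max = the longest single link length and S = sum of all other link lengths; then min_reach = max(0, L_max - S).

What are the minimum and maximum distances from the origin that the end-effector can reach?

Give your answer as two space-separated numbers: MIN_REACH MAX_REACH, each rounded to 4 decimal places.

Answer: 0.0000 29.7000

Derivation:
Link lengths: [8.9, 11.3, 7.8, 1.7]
max_reach = 8.9 + 11.3 + 7.8 + 1.7 = 29.7
L_max = max([8.9, 11.3, 7.8, 1.7]) = 11.3
S (sum of others) = 29.7 - 11.3 = 18.4
min_reach = max(0, 11.3 - 18.4) = max(0, -7.1) = 0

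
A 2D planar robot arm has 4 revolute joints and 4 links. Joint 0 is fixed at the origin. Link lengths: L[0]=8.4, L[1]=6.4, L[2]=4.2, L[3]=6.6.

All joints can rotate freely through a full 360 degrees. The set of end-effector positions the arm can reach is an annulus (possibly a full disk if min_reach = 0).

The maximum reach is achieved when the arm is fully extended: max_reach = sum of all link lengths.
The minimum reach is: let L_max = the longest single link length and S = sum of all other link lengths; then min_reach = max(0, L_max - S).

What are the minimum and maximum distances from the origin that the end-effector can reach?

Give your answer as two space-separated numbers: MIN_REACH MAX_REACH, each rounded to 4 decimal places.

Link lengths: [8.4, 6.4, 4.2, 6.6]
max_reach = 8.4 + 6.4 + 4.2 + 6.6 = 25.6
L_max = max([8.4, 6.4, 4.2, 6.6]) = 8.4
S (sum of others) = 25.6 - 8.4 = 17.2
min_reach = max(0, 8.4 - 17.2) = max(0, -8.8) = 0

Answer: 0.0000 25.6000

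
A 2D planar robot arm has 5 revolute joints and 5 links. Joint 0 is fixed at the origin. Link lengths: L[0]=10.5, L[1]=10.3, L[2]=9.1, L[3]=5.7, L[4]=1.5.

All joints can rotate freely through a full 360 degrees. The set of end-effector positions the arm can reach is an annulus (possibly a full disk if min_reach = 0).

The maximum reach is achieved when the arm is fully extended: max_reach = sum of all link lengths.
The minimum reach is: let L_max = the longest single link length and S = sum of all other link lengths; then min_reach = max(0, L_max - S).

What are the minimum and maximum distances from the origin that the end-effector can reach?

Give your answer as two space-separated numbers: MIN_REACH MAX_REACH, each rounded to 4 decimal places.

Link lengths: [10.5, 10.3, 9.1, 5.7, 1.5]
max_reach = 10.5 + 10.3 + 9.1 + 5.7 + 1.5 = 37.1
L_max = max([10.5, 10.3, 9.1, 5.7, 1.5]) = 10.5
S (sum of others) = 37.1 - 10.5 = 26.6
min_reach = max(0, 10.5 - 26.6) = max(0, -16.1) = 0

Answer: 0.0000 37.1000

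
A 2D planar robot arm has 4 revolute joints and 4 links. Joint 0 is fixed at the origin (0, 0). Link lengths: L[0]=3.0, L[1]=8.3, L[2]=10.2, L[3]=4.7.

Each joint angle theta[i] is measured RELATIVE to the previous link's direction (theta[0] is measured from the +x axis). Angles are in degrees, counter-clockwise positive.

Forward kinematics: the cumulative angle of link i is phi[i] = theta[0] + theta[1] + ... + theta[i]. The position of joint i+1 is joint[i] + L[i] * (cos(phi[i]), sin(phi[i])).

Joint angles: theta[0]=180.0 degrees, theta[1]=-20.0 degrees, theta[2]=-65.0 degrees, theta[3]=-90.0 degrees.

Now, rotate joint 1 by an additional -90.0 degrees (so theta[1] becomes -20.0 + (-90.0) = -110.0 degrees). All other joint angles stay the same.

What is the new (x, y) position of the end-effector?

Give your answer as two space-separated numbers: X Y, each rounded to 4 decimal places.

joint[0] = (0.0000, 0.0000)  (base)
link 0: phi[0] = 180 = 180 deg
  cos(180 deg) = -1.0000, sin(180 deg) = 0.0000
  joint[1] = (0.0000, 0.0000) + 3 * (-1.0000, 0.0000) = (0.0000 + -3.0000, 0.0000 + 0.0000) = (-3.0000, 0.0000)
link 1: phi[1] = 180 + -110 = 70 deg
  cos(70 deg) = 0.3420, sin(70 deg) = 0.9397
  joint[2] = (-3.0000, 0.0000) + 8.3 * (0.3420, 0.9397) = (-3.0000 + 2.8388, 0.0000 + 7.7994) = (-0.1612, 7.7994)
link 2: phi[2] = 180 + -110 + -65 = 5 deg
  cos(5 deg) = 0.9962, sin(5 deg) = 0.0872
  joint[3] = (-0.1612, 7.7994) + 10.2 * (0.9962, 0.0872) = (-0.1612 + 10.1612, 7.7994 + 0.8890) = (10.0000, 8.6884)
link 3: phi[3] = 180 + -110 + -65 + -90 = -85 deg
  cos(-85 deg) = 0.0872, sin(-85 deg) = -0.9962
  joint[4] = (10.0000, 8.6884) + 4.7 * (0.0872, -0.9962) = (10.0000 + 0.4096, 8.6884 + -4.6821) = (10.4096, 4.0063)
End effector: (10.4096, 4.0063)

Answer: 10.4096 4.0063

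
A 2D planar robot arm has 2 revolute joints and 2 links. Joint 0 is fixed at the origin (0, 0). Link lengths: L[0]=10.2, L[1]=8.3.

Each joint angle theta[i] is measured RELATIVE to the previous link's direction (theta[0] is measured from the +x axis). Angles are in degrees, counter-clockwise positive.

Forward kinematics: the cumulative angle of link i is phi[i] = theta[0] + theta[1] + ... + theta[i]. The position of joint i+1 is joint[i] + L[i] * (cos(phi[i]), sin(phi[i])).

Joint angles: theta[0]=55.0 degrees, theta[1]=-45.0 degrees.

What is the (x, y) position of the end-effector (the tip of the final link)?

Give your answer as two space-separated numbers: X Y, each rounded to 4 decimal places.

Answer: 14.0244 9.7966

Derivation:
joint[0] = (0.0000, 0.0000)  (base)
link 0: phi[0] = 55 = 55 deg
  cos(55 deg) = 0.5736, sin(55 deg) = 0.8192
  joint[1] = (0.0000, 0.0000) + 10.2 * (0.5736, 0.8192) = (0.0000 + 5.8505, 0.0000 + 8.3554) = (5.8505, 8.3554)
link 1: phi[1] = 55 + -45 = 10 deg
  cos(10 deg) = 0.9848, sin(10 deg) = 0.1736
  joint[2] = (5.8505, 8.3554) + 8.3 * (0.9848, 0.1736) = (5.8505 + 8.1739, 8.3554 + 1.4413) = (14.0244, 9.7966)
End effector: (14.0244, 9.7966)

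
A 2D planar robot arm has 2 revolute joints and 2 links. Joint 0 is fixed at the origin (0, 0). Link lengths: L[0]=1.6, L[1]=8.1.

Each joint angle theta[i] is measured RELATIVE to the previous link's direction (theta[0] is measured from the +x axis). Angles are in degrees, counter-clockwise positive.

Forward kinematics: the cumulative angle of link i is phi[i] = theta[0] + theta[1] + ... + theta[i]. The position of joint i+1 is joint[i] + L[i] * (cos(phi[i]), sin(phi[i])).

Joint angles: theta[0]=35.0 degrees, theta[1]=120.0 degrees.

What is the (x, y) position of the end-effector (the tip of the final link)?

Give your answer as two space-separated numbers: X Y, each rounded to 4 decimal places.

joint[0] = (0.0000, 0.0000)  (base)
link 0: phi[0] = 35 = 35 deg
  cos(35 deg) = 0.8192, sin(35 deg) = 0.5736
  joint[1] = (0.0000, 0.0000) + 1.6 * (0.8192, 0.5736) = (0.0000 + 1.3106, 0.0000 + 0.9177) = (1.3106, 0.9177)
link 1: phi[1] = 35 + 120 = 155 deg
  cos(155 deg) = -0.9063, sin(155 deg) = 0.4226
  joint[2] = (1.3106, 0.9177) + 8.1 * (-0.9063, 0.4226) = (1.3106 + -7.3411, 0.9177 + 3.4232) = (-6.0304, 4.3409)
End effector: (-6.0304, 4.3409)

Answer: -6.0304 4.3409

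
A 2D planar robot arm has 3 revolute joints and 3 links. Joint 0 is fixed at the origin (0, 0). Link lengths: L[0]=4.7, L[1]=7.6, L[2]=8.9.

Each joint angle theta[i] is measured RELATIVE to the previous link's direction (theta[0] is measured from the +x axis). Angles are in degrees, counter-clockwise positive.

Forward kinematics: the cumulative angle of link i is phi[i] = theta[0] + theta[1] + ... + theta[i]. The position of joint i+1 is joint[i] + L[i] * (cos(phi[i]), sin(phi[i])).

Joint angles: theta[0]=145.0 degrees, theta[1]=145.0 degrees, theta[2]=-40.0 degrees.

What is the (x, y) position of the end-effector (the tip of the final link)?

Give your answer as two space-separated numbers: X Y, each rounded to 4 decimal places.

Answer: -4.2946 -12.8091

Derivation:
joint[0] = (0.0000, 0.0000)  (base)
link 0: phi[0] = 145 = 145 deg
  cos(145 deg) = -0.8192, sin(145 deg) = 0.5736
  joint[1] = (0.0000, 0.0000) + 4.7 * (-0.8192, 0.5736) = (0.0000 + -3.8500, 0.0000 + 2.6958) = (-3.8500, 2.6958)
link 1: phi[1] = 145 + 145 = 290 deg
  cos(290 deg) = 0.3420, sin(290 deg) = -0.9397
  joint[2] = (-3.8500, 2.6958) + 7.6 * (0.3420, -0.9397) = (-3.8500 + 2.5994, 2.6958 + -7.1417) = (-1.2507, -4.4459)
link 2: phi[2] = 145 + 145 + -40 = 250 deg
  cos(250 deg) = -0.3420, sin(250 deg) = -0.9397
  joint[3] = (-1.2507, -4.4459) + 8.9 * (-0.3420, -0.9397) = (-1.2507 + -3.0440, -4.4459 + -8.3633) = (-4.2946, -12.8091)
End effector: (-4.2946, -12.8091)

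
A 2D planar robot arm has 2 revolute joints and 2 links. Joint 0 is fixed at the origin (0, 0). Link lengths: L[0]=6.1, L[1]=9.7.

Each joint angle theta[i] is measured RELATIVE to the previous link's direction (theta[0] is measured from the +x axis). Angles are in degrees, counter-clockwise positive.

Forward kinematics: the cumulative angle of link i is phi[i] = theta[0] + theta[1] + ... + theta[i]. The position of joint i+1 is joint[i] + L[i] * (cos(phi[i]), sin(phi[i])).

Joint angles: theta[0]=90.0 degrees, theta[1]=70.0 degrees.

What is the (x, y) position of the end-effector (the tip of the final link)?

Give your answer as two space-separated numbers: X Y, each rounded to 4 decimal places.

Answer: -9.1150 9.4176

Derivation:
joint[0] = (0.0000, 0.0000)  (base)
link 0: phi[0] = 90 = 90 deg
  cos(90 deg) = 0.0000, sin(90 deg) = 1.0000
  joint[1] = (0.0000, 0.0000) + 6.1 * (0.0000, 1.0000) = (0.0000 + 0.0000, 0.0000 + 6.1000) = (0.0000, 6.1000)
link 1: phi[1] = 90 + 70 = 160 deg
  cos(160 deg) = -0.9397, sin(160 deg) = 0.3420
  joint[2] = (0.0000, 6.1000) + 9.7 * (-0.9397, 0.3420) = (0.0000 + -9.1150, 6.1000 + 3.3176) = (-9.1150, 9.4176)
End effector: (-9.1150, 9.4176)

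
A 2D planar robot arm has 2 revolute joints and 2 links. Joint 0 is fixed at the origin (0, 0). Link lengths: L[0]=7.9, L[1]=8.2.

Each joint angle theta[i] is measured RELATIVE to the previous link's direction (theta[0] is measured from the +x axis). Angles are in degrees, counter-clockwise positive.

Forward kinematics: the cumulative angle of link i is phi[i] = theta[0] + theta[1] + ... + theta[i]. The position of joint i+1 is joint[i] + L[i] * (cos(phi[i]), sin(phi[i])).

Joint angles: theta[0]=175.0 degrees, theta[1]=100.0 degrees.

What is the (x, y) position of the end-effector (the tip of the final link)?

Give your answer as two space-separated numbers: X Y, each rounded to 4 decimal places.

Answer: -7.1553 -7.4803

Derivation:
joint[0] = (0.0000, 0.0000)  (base)
link 0: phi[0] = 175 = 175 deg
  cos(175 deg) = -0.9962, sin(175 deg) = 0.0872
  joint[1] = (0.0000, 0.0000) + 7.9 * (-0.9962, 0.0872) = (0.0000 + -7.8699, 0.0000 + 0.6885) = (-7.8699, 0.6885)
link 1: phi[1] = 175 + 100 = 275 deg
  cos(275 deg) = 0.0872, sin(275 deg) = -0.9962
  joint[2] = (-7.8699, 0.6885) + 8.2 * (0.0872, -0.9962) = (-7.8699 + 0.7147, 0.6885 + -8.1688) = (-7.1553, -7.4803)
End effector: (-7.1553, -7.4803)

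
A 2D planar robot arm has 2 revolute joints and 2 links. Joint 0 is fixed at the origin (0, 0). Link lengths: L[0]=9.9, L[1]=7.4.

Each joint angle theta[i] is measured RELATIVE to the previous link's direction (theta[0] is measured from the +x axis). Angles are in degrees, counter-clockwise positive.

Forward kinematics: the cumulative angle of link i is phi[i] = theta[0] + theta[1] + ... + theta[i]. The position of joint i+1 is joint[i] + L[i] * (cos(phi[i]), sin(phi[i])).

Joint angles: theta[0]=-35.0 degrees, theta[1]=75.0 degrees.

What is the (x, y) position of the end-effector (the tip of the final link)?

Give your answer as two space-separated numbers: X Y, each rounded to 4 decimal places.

joint[0] = (0.0000, 0.0000)  (base)
link 0: phi[0] = -35 = -35 deg
  cos(-35 deg) = 0.8192, sin(-35 deg) = -0.5736
  joint[1] = (0.0000, 0.0000) + 9.9 * (0.8192, -0.5736) = (0.0000 + 8.1096, 0.0000 + -5.6784) = (8.1096, -5.6784)
link 1: phi[1] = -35 + 75 = 40 deg
  cos(40 deg) = 0.7660, sin(40 deg) = 0.6428
  joint[2] = (8.1096, -5.6784) + 7.4 * (0.7660, 0.6428) = (8.1096 + 5.6687, -5.6784 + 4.7566) = (13.7783, -0.9218)
End effector: (13.7783, -0.9218)

Answer: 13.7783 -0.9218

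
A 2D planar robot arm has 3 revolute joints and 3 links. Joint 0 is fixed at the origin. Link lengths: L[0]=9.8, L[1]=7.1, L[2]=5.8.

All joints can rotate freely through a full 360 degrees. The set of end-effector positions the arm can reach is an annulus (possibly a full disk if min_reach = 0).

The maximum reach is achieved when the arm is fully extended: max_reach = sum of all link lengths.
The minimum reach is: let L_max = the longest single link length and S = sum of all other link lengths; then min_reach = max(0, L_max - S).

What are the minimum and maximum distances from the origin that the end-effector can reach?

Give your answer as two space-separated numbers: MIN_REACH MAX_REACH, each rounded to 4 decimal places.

Answer: 0.0000 22.7000

Derivation:
Link lengths: [9.8, 7.1, 5.8]
max_reach = 9.8 + 7.1 + 5.8 = 22.7
L_max = max([9.8, 7.1, 5.8]) = 9.8
S (sum of others) = 22.7 - 9.8 = 12.9
min_reach = max(0, 9.8 - 12.9) = max(0, -3.1) = 0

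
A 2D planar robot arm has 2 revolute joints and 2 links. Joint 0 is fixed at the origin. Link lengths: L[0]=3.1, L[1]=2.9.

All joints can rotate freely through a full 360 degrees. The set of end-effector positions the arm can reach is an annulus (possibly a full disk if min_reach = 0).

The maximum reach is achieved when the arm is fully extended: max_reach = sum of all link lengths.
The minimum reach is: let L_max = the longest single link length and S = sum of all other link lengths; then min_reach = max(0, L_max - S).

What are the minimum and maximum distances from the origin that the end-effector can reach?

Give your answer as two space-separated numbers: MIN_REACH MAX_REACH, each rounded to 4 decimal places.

Link lengths: [3.1, 2.9]
max_reach = 3.1 + 2.9 = 6
L_max = max([3.1, 2.9]) = 3.1
S (sum of others) = 6 - 3.1 = 2.9
min_reach = max(0, 3.1 - 2.9) = max(0, 0.2) = 0.2

Answer: 0.2000 6.0000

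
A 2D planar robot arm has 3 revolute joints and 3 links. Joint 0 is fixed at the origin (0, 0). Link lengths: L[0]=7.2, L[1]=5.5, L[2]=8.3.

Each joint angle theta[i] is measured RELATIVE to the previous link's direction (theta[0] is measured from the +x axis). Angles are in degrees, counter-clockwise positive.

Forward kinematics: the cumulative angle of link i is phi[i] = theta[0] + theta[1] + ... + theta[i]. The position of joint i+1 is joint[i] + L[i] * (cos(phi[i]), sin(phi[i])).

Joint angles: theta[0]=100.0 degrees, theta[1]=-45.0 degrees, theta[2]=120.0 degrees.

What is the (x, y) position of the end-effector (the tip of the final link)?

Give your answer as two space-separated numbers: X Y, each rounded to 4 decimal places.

Answer: -6.3640 12.3193

Derivation:
joint[0] = (0.0000, 0.0000)  (base)
link 0: phi[0] = 100 = 100 deg
  cos(100 deg) = -0.1736, sin(100 deg) = 0.9848
  joint[1] = (0.0000, 0.0000) + 7.2 * (-0.1736, 0.9848) = (0.0000 + -1.2503, 0.0000 + 7.0906) = (-1.2503, 7.0906)
link 1: phi[1] = 100 + -45 = 55 deg
  cos(55 deg) = 0.5736, sin(55 deg) = 0.8192
  joint[2] = (-1.2503, 7.0906) + 5.5 * (0.5736, 0.8192) = (-1.2503 + 3.1547, 7.0906 + 4.5053) = (1.9044, 11.5960)
link 2: phi[2] = 100 + -45 + 120 = 175 deg
  cos(175 deg) = -0.9962, sin(175 deg) = 0.0872
  joint[3] = (1.9044, 11.5960) + 8.3 * (-0.9962, 0.0872) = (1.9044 + -8.2684, 11.5960 + 0.7234) = (-6.3640, 12.3193)
End effector: (-6.3640, 12.3193)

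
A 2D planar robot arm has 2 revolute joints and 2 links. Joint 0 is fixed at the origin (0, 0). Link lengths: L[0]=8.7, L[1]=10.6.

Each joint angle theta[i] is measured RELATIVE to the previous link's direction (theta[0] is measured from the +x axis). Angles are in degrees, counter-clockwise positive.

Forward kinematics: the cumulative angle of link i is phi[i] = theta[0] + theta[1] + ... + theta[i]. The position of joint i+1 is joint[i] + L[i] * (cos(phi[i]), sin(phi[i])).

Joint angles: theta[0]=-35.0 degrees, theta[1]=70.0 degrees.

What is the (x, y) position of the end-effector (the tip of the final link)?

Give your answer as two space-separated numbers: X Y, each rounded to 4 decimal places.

joint[0] = (0.0000, 0.0000)  (base)
link 0: phi[0] = -35 = -35 deg
  cos(-35 deg) = 0.8192, sin(-35 deg) = -0.5736
  joint[1] = (0.0000, 0.0000) + 8.7 * (0.8192, -0.5736) = (0.0000 + 7.1266, 0.0000 + -4.9901) = (7.1266, -4.9901)
link 1: phi[1] = -35 + 70 = 35 deg
  cos(35 deg) = 0.8192, sin(35 deg) = 0.5736
  joint[2] = (7.1266, -4.9901) + 10.6 * (0.8192, 0.5736) = (7.1266 + 8.6830, -4.9901 + 6.0799) = (15.8096, 1.0898)
End effector: (15.8096, 1.0898)

Answer: 15.8096 1.0898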